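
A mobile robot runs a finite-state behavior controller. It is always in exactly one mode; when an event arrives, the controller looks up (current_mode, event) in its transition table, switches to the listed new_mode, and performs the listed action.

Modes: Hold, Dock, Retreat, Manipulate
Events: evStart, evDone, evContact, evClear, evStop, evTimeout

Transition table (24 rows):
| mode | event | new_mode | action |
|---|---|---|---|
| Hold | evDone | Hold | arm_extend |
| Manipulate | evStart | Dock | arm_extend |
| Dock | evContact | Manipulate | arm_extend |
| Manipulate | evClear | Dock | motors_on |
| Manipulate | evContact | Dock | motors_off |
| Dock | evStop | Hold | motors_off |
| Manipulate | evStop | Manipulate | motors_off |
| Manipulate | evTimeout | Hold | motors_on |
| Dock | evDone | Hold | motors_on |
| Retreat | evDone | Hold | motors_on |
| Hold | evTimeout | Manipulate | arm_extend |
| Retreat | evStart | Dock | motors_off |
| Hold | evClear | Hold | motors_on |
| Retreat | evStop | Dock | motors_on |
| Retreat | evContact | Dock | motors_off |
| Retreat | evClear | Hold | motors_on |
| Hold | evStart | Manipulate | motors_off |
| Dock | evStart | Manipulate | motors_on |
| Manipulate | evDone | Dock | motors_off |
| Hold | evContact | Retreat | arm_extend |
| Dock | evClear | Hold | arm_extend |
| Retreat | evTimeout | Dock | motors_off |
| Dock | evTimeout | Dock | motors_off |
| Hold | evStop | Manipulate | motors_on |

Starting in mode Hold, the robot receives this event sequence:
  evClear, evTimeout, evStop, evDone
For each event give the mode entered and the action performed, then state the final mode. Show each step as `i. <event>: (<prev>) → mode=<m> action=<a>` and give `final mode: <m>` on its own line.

1. evClear: (Hold) → mode=Hold action=motors_on
2. evTimeout: (Hold) → mode=Manipulate action=arm_extend
3. evStop: (Manipulate) → mode=Manipulate action=motors_off
4. evDone: (Manipulate) → mode=Dock action=motors_off

final mode: Dock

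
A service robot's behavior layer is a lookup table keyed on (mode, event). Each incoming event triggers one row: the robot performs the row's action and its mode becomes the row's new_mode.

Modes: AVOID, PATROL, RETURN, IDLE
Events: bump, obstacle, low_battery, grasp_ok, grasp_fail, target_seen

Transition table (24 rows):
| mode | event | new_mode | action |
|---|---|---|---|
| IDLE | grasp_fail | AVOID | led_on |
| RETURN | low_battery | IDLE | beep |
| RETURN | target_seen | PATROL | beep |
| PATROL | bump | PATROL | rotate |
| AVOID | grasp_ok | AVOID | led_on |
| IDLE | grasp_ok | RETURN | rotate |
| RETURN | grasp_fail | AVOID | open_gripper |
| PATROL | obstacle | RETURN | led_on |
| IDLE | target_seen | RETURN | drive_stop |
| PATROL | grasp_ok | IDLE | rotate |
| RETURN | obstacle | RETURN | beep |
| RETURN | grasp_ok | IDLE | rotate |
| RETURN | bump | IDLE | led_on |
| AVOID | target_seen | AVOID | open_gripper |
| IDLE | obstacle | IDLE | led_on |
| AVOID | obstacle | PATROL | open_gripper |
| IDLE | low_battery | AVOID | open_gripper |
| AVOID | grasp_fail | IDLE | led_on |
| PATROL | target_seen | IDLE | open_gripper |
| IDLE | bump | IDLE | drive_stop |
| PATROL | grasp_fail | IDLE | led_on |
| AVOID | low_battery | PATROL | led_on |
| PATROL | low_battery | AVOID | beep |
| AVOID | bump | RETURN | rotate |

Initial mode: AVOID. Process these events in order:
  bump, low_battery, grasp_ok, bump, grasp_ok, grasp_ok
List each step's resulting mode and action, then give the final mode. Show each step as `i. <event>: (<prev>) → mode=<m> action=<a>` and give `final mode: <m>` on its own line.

final mode: IDLE

1. bump: (AVOID) → mode=RETURN action=rotate
2. low_battery: (RETURN) → mode=IDLE action=beep
3. grasp_ok: (IDLE) → mode=RETURN action=rotate
4. bump: (RETURN) → mode=IDLE action=led_on
5. grasp_ok: (IDLE) → mode=RETURN action=rotate
6. grasp_ok: (RETURN) → mode=IDLE action=rotate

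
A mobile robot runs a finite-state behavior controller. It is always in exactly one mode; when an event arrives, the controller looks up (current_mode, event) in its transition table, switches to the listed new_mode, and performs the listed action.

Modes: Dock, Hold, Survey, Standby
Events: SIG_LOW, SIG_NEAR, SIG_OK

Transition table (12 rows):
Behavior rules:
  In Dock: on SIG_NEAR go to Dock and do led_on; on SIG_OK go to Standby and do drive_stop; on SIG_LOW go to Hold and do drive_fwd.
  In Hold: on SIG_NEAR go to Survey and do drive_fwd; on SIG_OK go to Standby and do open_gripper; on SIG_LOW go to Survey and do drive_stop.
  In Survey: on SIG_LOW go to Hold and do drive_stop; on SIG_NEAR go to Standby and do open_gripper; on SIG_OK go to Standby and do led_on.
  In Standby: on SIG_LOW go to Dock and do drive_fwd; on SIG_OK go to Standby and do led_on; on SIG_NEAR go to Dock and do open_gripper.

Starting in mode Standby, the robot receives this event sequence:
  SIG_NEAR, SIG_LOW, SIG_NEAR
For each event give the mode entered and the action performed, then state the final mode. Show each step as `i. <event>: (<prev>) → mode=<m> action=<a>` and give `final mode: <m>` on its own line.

final mode: Survey

1. SIG_NEAR: (Standby) → mode=Dock action=open_gripper
2. SIG_LOW: (Dock) → mode=Hold action=drive_fwd
3. SIG_NEAR: (Hold) → mode=Survey action=drive_fwd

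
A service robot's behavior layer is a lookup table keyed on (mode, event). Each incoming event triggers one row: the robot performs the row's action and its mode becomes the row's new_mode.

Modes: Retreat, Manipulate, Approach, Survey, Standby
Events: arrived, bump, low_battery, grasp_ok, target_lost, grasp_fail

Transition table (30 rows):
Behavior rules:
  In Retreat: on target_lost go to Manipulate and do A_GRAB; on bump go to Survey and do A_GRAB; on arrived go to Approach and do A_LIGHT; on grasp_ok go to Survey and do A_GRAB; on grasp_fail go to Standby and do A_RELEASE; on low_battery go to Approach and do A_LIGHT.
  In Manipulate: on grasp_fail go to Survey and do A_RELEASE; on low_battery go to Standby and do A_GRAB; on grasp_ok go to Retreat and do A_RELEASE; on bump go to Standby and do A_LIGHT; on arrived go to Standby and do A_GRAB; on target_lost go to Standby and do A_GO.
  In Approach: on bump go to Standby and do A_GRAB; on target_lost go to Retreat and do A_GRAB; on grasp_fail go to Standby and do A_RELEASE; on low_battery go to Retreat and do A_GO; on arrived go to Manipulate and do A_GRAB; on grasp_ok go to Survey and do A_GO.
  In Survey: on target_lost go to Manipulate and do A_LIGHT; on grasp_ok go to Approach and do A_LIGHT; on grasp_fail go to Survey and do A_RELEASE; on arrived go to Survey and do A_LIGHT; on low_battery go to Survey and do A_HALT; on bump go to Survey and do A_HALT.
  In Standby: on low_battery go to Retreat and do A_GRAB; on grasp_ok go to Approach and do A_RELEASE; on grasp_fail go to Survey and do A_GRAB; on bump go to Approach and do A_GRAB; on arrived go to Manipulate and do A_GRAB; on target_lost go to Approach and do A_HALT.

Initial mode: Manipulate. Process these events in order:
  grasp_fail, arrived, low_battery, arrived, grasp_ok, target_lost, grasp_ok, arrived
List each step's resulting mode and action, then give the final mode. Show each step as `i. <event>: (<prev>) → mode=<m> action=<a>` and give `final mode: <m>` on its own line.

1. grasp_fail: (Manipulate) → mode=Survey action=A_RELEASE
2. arrived: (Survey) → mode=Survey action=A_LIGHT
3. low_battery: (Survey) → mode=Survey action=A_HALT
4. arrived: (Survey) → mode=Survey action=A_LIGHT
5. grasp_ok: (Survey) → mode=Approach action=A_LIGHT
6. target_lost: (Approach) → mode=Retreat action=A_GRAB
7. grasp_ok: (Retreat) → mode=Survey action=A_GRAB
8. arrived: (Survey) → mode=Survey action=A_LIGHT

final mode: Survey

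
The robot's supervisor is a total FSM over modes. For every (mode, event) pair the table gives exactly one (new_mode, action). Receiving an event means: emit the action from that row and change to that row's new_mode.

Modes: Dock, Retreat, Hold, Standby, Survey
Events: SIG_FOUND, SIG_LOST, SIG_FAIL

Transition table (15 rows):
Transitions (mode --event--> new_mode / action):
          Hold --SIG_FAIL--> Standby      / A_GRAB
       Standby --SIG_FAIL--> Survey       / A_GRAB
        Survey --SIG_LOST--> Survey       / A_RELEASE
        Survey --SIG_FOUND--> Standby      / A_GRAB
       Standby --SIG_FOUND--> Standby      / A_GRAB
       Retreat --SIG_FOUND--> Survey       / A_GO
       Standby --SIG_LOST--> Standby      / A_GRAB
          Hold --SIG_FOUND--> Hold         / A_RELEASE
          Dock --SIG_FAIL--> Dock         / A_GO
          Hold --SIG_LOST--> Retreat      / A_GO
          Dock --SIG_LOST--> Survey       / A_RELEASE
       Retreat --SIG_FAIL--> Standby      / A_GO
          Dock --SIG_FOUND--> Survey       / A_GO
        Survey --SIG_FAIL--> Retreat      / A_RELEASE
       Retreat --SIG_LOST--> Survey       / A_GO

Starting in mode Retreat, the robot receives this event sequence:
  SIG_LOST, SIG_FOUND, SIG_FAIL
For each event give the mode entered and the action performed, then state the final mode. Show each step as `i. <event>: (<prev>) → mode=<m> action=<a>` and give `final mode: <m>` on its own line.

1. SIG_LOST: (Retreat) → mode=Survey action=A_GO
2. SIG_FOUND: (Survey) → mode=Standby action=A_GRAB
3. SIG_FAIL: (Standby) → mode=Survey action=A_GRAB

final mode: Survey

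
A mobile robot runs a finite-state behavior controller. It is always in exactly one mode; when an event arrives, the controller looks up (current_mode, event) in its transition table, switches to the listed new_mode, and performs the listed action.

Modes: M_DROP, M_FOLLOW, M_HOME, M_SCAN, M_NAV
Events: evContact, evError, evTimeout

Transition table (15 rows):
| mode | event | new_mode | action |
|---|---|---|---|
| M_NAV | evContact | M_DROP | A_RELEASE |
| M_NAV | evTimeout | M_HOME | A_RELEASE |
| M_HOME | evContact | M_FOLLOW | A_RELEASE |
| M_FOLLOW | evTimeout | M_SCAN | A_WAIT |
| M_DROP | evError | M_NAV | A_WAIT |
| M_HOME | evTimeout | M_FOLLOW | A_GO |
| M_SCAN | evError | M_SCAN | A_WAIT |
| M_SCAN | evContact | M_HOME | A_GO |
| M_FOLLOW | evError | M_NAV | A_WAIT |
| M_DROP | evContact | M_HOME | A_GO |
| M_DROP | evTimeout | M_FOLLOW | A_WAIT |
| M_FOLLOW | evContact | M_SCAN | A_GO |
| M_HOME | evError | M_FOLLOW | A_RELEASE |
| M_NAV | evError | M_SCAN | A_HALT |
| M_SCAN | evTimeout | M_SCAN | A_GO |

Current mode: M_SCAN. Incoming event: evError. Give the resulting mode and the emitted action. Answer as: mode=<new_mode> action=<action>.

current mode = M_SCAN; filter table to that mode:
  (M_SCAN, evError) → (M_SCAN, A_WAIT)  ← event matches
  (M_SCAN, evContact) → (M_HOME, A_GO)
  (M_SCAN, evTimeout) → (M_SCAN, A_GO)
event = evError selects (M_SCAN, A_WAIT)

mode=M_SCAN action=A_WAIT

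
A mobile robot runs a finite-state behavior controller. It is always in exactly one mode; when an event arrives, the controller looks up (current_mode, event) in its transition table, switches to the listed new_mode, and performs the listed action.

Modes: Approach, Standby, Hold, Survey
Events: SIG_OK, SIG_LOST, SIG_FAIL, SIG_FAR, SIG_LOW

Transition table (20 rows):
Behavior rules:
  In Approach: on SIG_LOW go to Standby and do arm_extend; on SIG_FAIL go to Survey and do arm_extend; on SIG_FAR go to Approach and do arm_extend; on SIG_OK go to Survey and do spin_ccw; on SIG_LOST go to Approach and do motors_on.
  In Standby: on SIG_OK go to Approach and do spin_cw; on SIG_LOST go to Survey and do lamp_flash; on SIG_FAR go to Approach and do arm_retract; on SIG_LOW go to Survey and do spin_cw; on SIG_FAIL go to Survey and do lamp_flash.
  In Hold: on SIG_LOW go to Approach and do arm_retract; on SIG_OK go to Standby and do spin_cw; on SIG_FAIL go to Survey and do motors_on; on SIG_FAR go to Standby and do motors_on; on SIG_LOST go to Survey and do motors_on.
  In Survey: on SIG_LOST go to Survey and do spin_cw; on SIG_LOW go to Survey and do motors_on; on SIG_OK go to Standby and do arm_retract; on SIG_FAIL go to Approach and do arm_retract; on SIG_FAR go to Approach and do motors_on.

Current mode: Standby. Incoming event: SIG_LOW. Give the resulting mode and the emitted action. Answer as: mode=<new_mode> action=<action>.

mode=Survey action=spin_cw

current mode = Standby; filter table to that mode:
  (Standby, SIG_OK) → (Approach, spin_cw)
  (Standby, SIG_LOST) → (Survey, lamp_flash)
  (Standby, SIG_FAR) → (Approach, arm_retract)
  (Standby, SIG_LOW) → (Survey, spin_cw)  ← event matches
  (Standby, SIG_FAIL) → (Survey, lamp_flash)
event = SIG_LOW selects (Survey, spin_cw)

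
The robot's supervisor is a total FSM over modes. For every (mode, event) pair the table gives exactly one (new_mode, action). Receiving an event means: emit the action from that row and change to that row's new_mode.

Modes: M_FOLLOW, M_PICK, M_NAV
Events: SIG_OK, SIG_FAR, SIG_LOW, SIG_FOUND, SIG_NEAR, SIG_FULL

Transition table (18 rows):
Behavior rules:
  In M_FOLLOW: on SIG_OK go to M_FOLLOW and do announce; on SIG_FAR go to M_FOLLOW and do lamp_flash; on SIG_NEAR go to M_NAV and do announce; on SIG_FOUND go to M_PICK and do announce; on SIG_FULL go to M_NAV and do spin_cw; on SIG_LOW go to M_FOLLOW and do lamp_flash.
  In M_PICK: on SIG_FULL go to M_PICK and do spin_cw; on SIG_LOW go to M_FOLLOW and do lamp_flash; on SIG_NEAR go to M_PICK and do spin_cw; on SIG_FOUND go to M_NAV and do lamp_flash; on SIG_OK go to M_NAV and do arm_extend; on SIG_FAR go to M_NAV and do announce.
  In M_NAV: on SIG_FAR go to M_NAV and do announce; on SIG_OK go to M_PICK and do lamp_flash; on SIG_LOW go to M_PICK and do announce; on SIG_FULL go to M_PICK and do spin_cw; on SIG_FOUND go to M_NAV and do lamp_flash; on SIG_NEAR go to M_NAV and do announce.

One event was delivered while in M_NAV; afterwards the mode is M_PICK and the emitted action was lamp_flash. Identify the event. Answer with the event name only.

try SIG_OK: (M_NAV, SIG_OK) → (M_PICK, lamp_flash)  ← matches
try SIG_FAR: (M_NAV, SIG_FAR) → (M_NAV, announce)
try SIG_LOW: (M_NAV, SIG_LOW) → (M_PICK, announce)
try SIG_FOUND: (M_NAV, SIG_FOUND) → (M_NAV, lamp_flash)
try SIG_NEAR: (M_NAV, SIG_NEAR) → (M_NAV, announce)
try SIG_FULL: (M_NAV, SIG_FULL) → (M_PICK, spin_cw)

SIG_OK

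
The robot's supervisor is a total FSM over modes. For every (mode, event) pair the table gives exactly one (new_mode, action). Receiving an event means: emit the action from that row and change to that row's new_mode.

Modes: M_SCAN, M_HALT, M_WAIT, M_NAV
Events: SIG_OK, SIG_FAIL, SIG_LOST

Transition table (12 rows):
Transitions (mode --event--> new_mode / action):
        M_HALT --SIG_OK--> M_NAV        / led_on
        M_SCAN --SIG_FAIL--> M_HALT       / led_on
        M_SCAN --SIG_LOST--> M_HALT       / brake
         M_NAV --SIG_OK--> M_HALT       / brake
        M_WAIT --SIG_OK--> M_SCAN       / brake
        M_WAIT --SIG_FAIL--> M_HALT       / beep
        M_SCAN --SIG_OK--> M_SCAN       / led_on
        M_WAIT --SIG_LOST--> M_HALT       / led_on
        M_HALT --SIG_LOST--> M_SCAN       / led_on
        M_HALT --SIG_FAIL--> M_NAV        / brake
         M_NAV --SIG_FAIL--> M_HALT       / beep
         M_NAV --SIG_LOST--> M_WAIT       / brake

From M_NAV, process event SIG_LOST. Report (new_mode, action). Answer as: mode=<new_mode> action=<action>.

current mode = M_NAV; filter table to that mode:
  (M_NAV, SIG_OK) → (M_HALT, brake)
  (M_NAV, SIG_FAIL) → (M_HALT, beep)
  (M_NAV, SIG_LOST) → (M_WAIT, brake)  ← event matches
event = SIG_LOST selects (M_WAIT, brake)

mode=M_WAIT action=brake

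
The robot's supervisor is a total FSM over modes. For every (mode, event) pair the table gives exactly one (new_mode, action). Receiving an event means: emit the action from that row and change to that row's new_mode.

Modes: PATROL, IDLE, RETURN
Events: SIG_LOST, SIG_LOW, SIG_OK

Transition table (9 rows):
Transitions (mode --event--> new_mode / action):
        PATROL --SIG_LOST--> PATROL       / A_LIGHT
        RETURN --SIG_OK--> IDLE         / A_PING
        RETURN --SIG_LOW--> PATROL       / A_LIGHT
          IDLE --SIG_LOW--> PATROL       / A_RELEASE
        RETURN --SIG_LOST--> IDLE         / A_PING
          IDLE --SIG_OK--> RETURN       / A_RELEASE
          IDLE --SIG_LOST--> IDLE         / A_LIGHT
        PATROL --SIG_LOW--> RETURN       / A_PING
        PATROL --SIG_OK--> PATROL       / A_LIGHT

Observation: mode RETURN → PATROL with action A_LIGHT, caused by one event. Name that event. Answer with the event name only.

try SIG_LOST: (RETURN, SIG_LOST) → (IDLE, A_PING)
try SIG_LOW: (RETURN, SIG_LOW) → (PATROL, A_LIGHT)  ← matches
try SIG_OK: (RETURN, SIG_OK) → (IDLE, A_PING)

SIG_LOW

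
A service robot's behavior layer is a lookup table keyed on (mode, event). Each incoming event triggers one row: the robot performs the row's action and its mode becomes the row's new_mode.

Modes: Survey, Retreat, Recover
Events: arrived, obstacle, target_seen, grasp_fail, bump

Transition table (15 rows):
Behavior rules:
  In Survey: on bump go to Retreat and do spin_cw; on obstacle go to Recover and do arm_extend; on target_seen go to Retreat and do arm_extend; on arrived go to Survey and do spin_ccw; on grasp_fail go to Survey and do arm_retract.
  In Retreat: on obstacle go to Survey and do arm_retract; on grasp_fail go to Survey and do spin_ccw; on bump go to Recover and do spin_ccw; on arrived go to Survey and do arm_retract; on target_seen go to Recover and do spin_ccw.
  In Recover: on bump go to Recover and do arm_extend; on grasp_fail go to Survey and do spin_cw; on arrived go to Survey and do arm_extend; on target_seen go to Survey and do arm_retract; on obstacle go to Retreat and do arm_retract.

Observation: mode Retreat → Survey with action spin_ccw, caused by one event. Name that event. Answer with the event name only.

try arrived: (Retreat, arrived) → (Survey, arm_retract)
try obstacle: (Retreat, obstacle) → (Survey, arm_retract)
try target_seen: (Retreat, target_seen) → (Recover, spin_ccw)
try grasp_fail: (Retreat, grasp_fail) → (Survey, spin_ccw)  ← matches
try bump: (Retreat, bump) → (Recover, spin_ccw)

grasp_fail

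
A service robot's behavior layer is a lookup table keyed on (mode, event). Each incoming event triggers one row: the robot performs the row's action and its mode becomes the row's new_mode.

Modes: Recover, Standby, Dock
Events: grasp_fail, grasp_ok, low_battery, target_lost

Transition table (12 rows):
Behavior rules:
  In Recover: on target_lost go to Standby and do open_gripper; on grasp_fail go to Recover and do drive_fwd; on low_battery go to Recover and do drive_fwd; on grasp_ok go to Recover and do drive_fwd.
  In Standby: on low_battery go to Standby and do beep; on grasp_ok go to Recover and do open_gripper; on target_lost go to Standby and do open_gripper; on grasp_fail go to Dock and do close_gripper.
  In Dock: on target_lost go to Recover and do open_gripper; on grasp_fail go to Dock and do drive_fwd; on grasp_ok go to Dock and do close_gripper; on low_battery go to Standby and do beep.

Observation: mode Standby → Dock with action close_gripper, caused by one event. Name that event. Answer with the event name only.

try grasp_fail: (Standby, grasp_fail) → (Dock, close_gripper)  ← matches
try grasp_ok: (Standby, grasp_ok) → (Recover, open_gripper)
try low_battery: (Standby, low_battery) → (Standby, beep)
try target_lost: (Standby, target_lost) → (Standby, open_gripper)

grasp_fail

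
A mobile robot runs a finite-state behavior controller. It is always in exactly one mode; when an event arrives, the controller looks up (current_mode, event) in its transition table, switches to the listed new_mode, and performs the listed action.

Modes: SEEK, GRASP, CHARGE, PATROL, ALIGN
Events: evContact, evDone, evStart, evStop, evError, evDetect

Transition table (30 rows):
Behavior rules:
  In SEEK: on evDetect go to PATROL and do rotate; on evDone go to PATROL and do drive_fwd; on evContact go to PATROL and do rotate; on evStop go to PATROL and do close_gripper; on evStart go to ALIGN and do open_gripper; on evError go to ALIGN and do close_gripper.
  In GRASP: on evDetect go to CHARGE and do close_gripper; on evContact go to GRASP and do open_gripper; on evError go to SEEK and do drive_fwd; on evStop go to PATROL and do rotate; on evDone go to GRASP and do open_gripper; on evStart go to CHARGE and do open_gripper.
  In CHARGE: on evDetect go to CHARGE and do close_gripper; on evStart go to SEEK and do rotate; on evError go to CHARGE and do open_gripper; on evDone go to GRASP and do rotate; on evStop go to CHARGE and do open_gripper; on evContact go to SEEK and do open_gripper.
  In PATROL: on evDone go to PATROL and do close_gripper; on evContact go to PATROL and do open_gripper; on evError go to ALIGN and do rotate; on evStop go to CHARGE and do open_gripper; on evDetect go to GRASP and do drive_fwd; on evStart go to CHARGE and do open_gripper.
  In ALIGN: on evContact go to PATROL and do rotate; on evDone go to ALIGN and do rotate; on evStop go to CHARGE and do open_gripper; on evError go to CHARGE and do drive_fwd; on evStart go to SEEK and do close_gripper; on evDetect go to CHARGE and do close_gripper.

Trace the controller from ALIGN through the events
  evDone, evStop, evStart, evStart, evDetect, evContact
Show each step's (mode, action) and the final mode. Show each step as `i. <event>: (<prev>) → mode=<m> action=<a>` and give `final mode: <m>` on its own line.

1. evDone: (ALIGN) → mode=ALIGN action=rotate
2. evStop: (ALIGN) → mode=CHARGE action=open_gripper
3. evStart: (CHARGE) → mode=SEEK action=rotate
4. evStart: (SEEK) → mode=ALIGN action=open_gripper
5. evDetect: (ALIGN) → mode=CHARGE action=close_gripper
6. evContact: (CHARGE) → mode=SEEK action=open_gripper

final mode: SEEK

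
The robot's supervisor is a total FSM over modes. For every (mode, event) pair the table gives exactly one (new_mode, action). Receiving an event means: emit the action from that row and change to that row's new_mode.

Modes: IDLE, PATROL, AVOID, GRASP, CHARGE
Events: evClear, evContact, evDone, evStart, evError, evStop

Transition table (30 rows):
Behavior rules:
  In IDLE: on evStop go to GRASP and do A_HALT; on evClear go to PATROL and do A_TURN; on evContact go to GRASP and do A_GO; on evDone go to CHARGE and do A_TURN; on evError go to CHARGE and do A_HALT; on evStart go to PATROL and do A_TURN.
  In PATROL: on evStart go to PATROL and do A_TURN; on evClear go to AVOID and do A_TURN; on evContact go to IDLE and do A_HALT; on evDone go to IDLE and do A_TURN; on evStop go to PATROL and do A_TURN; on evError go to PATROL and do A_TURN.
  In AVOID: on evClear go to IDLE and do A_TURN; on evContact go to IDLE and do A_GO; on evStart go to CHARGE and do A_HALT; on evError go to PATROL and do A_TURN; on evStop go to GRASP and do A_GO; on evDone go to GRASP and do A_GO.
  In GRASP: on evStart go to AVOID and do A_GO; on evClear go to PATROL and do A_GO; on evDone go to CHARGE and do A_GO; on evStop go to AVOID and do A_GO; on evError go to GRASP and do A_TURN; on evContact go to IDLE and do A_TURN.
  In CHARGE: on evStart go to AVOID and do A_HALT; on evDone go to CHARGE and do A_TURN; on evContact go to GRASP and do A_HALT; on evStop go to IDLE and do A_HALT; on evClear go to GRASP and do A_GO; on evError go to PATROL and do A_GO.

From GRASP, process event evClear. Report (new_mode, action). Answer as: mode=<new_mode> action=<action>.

current mode = GRASP; filter table to that mode:
  (GRASP, evStart) → (AVOID, A_GO)
  (GRASP, evClear) → (PATROL, A_GO)  ← event matches
  (GRASP, evDone) → (CHARGE, A_GO)
  (GRASP, evStop) → (AVOID, A_GO)
  (GRASP, evError) → (GRASP, A_TURN)
  (GRASP, evContact) → (IDLE, A_TURN)
event = evClear selects (PATROL, A_GO)

mode=PATROL action=A_GO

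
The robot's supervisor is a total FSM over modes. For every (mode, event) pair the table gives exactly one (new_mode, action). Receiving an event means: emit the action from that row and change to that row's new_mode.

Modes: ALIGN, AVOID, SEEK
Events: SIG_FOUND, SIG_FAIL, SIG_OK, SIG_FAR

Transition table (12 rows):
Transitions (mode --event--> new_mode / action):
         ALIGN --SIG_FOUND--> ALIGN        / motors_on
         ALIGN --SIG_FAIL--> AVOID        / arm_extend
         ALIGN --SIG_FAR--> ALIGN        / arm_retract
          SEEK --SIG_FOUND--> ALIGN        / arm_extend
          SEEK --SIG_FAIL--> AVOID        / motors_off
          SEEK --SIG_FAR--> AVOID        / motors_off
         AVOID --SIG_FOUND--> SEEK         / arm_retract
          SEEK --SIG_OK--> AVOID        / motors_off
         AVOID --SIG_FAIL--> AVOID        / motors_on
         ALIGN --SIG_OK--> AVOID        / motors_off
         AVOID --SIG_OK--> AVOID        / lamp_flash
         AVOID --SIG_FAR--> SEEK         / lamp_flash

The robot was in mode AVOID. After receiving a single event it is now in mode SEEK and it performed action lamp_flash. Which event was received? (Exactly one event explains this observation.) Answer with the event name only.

try SIG_FOUND: (AVOID, SIG_FOUND) → (SEEK, arm_retract)
try SIG_FAIL: (AVOID, SIG_FAIL) → (AVOID, motors_on)
try SIG_OK: (AVOID, SIG_OK) → (AVOID, lamp_flash)
try SIG_FAR: (AVOID, SIG_FAR) → (SEEK, lamp_flash)  ← matches

SIG_FAR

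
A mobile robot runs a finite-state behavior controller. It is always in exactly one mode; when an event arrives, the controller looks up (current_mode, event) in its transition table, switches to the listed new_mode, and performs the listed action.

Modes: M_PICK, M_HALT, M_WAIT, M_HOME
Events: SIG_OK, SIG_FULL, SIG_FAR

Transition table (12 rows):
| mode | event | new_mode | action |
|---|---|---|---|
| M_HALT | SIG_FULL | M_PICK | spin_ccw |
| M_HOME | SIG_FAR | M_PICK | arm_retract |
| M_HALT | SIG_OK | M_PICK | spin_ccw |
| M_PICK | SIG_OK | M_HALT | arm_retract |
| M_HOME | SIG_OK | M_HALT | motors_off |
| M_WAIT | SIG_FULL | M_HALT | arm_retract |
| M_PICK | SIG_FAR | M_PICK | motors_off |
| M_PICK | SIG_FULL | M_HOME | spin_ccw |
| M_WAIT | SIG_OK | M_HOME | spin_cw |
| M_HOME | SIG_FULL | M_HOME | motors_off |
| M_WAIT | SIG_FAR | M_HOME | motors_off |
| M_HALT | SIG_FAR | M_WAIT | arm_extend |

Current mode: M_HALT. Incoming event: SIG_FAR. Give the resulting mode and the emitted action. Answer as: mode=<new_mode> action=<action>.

mode=M_WAIT action=arm_extend

current mode = M_HALT; filter table to that mode:
  (M_HALT, SIG_FULL) → (M_PICK, spin_ccw)
  (M_HALT, SIG_OK) → (M_PICK, spin_ccw)
  (M_HALT, SIG_FAR) → (M_WAIT, arm_extend)  ← event matches
event = SIG_FAR selects (M_WAIT, arm_extend)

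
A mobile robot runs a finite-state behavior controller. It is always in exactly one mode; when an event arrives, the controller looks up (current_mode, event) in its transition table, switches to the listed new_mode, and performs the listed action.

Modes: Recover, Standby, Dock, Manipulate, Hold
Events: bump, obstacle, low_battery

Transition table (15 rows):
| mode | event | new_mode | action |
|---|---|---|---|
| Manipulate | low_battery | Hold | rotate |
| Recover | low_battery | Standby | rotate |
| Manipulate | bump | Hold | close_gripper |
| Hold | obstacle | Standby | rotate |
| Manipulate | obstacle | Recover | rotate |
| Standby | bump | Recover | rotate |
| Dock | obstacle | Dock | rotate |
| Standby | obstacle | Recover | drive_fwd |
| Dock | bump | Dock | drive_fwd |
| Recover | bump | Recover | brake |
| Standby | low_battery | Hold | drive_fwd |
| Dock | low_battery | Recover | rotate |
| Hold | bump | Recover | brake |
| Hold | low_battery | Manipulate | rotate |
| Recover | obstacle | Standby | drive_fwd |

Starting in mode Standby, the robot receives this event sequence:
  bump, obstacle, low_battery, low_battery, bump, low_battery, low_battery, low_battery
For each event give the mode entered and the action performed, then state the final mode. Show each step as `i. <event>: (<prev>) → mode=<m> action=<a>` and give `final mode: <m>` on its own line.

final mode: Manipulate

1. bump: (Standby) → mode=Recover action=rotate
2. obstacle: (Recover) → mode=Standby action=drive_fwd
3. low_battery: (Standby) → mode=Hold action=drive_fwd
4. low_battery: (Hold) → mode=Manipulate action=rotate
5. bump: (Manipulate) → mode=Hold action=close_gripper
6. low_battery: (Hold) → mode=Manipulate action=rotate
7. low_battery: (Manipulate) → mode=Hold action=rotate
8. low_battery: (Hold) → mode=Manipulate action=rotate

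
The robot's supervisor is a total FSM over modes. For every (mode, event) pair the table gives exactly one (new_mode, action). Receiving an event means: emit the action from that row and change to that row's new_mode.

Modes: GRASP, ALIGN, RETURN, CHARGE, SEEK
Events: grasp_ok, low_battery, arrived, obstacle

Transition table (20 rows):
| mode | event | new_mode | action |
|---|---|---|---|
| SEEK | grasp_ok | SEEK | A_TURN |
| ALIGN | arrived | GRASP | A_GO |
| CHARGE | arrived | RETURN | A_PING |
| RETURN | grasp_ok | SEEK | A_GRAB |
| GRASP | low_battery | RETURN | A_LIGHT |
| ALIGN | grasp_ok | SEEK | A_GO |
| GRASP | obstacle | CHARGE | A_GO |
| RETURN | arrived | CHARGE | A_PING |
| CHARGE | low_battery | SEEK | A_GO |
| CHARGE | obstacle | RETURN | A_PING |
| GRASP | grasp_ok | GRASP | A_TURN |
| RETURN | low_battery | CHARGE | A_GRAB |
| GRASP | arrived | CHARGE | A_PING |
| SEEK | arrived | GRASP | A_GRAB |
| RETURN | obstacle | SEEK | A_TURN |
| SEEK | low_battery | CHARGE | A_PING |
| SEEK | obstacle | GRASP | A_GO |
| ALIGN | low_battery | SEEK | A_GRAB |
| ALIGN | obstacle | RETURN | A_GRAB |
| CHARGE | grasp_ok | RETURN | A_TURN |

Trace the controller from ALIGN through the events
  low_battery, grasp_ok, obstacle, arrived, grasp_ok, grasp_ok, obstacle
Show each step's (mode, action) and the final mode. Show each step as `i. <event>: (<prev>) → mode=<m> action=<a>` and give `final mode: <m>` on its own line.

final mode: GRASP

1. low_battery: (ALIGN) → mode=SEEK action=A_GRAB
2. grasp_ok: (SEEK) → mode=SEEK action=A_TURN
3. obstacle: (SEEK) → mode=GRASP action=A_GO
4. arrived: (GRASP) → mode=CHARGE action=A_PING
5. grasp_ok: (CHARGE) → mode=RETURN action=A_TURN
6. grasp_ok: (RETURN) → mode=SEEK action=A_GRAB
7. obstacle: (SEEK) → mode=GRASP action=A_GO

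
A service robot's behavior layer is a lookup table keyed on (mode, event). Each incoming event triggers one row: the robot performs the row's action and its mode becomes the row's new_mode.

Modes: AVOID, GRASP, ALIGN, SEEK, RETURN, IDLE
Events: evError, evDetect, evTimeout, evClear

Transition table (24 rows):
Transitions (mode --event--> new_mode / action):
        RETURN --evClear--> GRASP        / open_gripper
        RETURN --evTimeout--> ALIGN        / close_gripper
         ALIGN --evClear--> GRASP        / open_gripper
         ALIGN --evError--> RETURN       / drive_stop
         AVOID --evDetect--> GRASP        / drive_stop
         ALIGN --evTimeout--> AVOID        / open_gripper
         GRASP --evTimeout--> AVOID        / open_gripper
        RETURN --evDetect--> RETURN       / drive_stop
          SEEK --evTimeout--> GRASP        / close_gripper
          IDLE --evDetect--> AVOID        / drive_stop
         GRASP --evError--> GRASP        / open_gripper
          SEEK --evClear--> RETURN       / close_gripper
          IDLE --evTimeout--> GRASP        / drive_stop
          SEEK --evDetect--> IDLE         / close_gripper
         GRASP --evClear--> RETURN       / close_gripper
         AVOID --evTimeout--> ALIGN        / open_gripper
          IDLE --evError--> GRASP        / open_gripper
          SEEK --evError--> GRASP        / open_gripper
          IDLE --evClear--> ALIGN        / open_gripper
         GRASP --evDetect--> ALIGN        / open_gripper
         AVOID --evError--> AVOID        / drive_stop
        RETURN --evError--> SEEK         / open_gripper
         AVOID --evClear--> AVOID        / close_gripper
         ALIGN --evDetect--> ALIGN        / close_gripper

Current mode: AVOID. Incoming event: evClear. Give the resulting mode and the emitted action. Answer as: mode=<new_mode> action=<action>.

current mode = AVOID; filter table to that mode:
  (AVOID, evDetect) → (GRASP, drive_stop)
  (AVOID, evTimeout) → (ALIGN, open_gripper)
  (AVOID, evError) → (AVOID, drive_stop)
  (AVOID, evClear) → (AVOID, close_gripper)  ← event matches
event = evClear selects (AVOID, close_gripper)

mode=AVOID action=close_gripper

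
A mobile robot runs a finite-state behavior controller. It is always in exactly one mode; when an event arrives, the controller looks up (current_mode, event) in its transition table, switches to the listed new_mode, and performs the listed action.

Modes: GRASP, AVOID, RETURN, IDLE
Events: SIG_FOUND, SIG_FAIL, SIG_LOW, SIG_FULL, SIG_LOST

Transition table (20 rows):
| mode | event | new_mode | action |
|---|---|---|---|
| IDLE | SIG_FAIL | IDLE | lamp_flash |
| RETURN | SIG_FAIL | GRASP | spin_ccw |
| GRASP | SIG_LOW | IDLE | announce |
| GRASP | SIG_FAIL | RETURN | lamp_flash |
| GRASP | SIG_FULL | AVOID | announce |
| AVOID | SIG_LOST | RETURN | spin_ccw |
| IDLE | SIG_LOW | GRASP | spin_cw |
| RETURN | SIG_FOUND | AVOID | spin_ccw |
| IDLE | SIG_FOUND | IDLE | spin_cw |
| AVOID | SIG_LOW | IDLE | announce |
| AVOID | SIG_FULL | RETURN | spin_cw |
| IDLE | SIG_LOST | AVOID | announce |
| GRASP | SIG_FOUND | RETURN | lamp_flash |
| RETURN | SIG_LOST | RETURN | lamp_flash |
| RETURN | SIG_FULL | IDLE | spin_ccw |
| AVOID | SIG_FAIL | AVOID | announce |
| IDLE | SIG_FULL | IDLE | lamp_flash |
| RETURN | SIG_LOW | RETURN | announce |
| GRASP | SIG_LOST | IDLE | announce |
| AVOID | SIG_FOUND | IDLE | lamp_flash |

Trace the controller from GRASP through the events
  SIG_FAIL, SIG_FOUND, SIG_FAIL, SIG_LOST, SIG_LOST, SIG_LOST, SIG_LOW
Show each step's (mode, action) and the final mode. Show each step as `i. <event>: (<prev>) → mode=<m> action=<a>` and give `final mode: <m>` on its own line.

final mode: RETURN

1. SIG_FAIL: (GRASP) → mode=RETURN action=lamp_flash
2. SIG_FOUND: (RETURN) → mode=AVOID action=spin_ccw
3. SIG_FAIL: (AVOID) → mode=AVOID action=announce
4. SIG_LOST: (AVOID) → mode=RETURN action=spin_ccw
5. SIG_LOST: (RETURN) → mode=RETURN action=lamp_flash
6. SIG_LOST: (RETURN) → mode=RETURN action=lamp_flash
7. SIG_LOW: (RETURN) → mode=RETURN action=announce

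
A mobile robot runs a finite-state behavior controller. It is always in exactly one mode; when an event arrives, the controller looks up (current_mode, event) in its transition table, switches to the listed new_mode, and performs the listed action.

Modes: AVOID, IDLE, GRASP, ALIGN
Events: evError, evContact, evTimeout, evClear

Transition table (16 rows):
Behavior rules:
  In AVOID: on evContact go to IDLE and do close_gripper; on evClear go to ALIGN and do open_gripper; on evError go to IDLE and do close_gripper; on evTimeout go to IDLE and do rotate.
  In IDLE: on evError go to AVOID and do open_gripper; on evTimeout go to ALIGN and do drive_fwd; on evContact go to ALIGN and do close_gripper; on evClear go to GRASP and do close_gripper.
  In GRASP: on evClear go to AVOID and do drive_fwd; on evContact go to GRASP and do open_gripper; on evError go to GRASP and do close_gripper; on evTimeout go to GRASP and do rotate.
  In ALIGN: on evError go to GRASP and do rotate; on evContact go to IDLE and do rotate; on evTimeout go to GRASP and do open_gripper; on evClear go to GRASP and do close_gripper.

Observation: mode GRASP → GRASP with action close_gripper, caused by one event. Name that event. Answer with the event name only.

evError

try evError: (GRASP, evError) → (GRASP, close_gripper)  ← matches
try evContact: (GRASP, evContact) → (GRASP, open_gripper)
try evTimeout: (GRASP, evTimeout) → (GRASP, rotate)
try evClear: (GRASP, evClear) → (AVOID, drive_fwd)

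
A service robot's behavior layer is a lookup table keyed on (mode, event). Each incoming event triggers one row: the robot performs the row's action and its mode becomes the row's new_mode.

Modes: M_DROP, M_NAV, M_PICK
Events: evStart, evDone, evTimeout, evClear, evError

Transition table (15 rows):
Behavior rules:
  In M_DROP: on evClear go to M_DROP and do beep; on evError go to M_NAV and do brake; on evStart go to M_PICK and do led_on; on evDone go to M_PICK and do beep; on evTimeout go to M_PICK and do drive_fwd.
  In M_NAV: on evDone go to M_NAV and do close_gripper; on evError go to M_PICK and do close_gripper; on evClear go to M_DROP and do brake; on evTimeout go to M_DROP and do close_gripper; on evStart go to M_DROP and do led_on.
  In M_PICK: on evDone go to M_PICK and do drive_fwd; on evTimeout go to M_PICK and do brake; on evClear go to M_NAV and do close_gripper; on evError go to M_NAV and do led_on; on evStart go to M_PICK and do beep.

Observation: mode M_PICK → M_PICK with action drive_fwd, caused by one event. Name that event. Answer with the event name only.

try evStart: (M_PICK, evStart) → (M_PICK, beep)
try evDone: (M_PICK, evDone) → (M_PICK, drive_fwd)  ← matches
try evTimeout: (M_PICK, evTimeout) → (M_PICK, brake)
try evClear: (M_PICK, evClear) → (M_NAV, close_gripper)
try evError: (M_PICK, evError) → (M_NAV, led_on)

evDone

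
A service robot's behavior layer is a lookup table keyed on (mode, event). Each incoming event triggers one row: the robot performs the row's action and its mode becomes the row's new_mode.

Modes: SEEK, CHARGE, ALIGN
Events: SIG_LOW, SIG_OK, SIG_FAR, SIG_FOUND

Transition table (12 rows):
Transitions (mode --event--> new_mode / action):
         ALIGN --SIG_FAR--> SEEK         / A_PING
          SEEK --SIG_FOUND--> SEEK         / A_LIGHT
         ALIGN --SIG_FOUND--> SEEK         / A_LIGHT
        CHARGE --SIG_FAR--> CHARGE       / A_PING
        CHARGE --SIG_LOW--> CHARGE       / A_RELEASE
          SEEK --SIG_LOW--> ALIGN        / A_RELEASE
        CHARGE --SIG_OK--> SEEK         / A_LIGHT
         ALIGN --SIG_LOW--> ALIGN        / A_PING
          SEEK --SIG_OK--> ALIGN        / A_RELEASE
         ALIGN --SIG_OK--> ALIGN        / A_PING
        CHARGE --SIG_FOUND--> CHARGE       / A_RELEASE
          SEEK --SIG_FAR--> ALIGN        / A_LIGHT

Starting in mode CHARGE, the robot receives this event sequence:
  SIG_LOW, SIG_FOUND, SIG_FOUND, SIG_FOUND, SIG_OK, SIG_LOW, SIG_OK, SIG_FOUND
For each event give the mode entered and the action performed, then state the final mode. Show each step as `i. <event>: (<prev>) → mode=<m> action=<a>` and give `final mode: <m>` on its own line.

final mode: SEEK

1. SIG_LOW: (CHARGE) → mode=CHARGE action=A_RELEASE
2. SIG_FOUND: (CHARGE) → mode=CHARGE action=A_RELEASE
3. SIG_FOUND: (CHARGE) → mode=CHARGE action=A_RELEASE
4. SIG_FOUND: (CHARGE) → mode=CHARGE action=A_RELEASE
5. SIG_OK: (CHARGE) → mode=SEEK action=A_LIGHT
6. SIG_LOW: (SEEK) → mode=ALIGN action=A_RELEASE
7. SIG_OK: (ALIGN) → mode=ALIGN action=A_PING
8. SIG_FOUND: (ALIGN) → mode=SEEK action=A_LIGHT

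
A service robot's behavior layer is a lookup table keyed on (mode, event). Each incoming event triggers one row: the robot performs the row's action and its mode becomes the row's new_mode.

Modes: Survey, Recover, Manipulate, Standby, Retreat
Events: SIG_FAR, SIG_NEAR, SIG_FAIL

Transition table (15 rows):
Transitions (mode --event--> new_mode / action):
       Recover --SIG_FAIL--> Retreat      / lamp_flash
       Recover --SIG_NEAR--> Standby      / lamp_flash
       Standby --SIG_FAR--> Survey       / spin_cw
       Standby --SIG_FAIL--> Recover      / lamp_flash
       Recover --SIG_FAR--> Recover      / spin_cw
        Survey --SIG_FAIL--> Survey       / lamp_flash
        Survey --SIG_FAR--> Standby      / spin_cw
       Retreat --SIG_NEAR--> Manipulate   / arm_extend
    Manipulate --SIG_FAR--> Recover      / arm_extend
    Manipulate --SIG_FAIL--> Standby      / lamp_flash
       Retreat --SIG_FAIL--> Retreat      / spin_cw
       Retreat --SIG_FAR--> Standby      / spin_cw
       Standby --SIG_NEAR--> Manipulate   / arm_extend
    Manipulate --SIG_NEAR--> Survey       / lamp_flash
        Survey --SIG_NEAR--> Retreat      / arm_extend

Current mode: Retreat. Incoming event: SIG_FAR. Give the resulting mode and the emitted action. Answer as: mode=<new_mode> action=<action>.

mode=Standby action=spin_cw

current mode = Retreat; filter table to that mode:
  (Retreat, SIG_NEAR) → (Manipulate, arm_extend)
  (Retreat, SIG_FAIL) → (Retreat, spin_cw)
  (Retreat, SIG_FAR) → (Standby, spin_cw)  ← event matches
event = SIG_FAR selects (Standby, spin_cw)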